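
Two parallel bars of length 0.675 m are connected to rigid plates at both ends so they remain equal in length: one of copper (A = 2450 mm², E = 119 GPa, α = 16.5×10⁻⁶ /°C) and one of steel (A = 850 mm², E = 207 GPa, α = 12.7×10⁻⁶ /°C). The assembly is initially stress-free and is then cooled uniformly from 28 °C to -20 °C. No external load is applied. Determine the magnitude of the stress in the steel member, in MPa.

Both members must finish at the same length. With the larger α, the copper tends to over-contract; the plates restrain it, putting the copper in tension and the steel in compression. With no external load the two internal forces are equal and opposite, magnitude P.
Setting the final lengths equal and cancelling L: (α₁ − α₂)ΔT = P/(A₁E₁) + P/(A₂E₂).
|α₁ − α₂|·ΔT = 3.8×10⁻⁶ × 48 = 0.0001824.
1/(A₁E₁) + 1/(A₂E₂) = 1/(2450×119×10³) + 1/(850×207×10³) = 9.113×10⁻⁹ N⁻¹.
So P = 0.0001824 / 9.113×10⁻⁹ = 20.01 kN.
σ_{steel} = P/A₂ = 20010/850 = 23.55 MPa, compressive.

σ ≈ 23.5 MPa (compressive)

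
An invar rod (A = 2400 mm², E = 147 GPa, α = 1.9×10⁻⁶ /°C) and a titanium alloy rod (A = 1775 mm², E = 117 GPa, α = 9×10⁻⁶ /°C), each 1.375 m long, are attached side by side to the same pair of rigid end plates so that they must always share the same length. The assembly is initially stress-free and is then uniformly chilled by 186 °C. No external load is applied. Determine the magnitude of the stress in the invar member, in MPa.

σ ≈ 71.9 MPa (compressive)

The titanium alloy has the larger α, so on cooling it would change length more than the invar if both were free. The rigid plates force a common final length, so the titanium alloy is put into tension and the invar into compression, with equal and opposite forces P (no external load).
Compatibility of the two members (thermal + elastic change equal): (α₁ − α₂)ΔT = P·[1/(A₁E₁) + 1/(A₂E₂)].
|α₁ − α₂|·ΔT = 7.1×10⁻⁶ × 186 = 0.001321.
1/(A₁E₁) + 1/(A₂E₂) = 1/(2400×147×10³) + 1/(1775×117×10³) = 7.65×10⁻⁹ N⁻¹.
So P = 0.001321 / 7.65×10⁻⁹ = 172.6 kN.
σ_{invar} = P/A₁ = 172600/2400 = 71.93 MPa, compressive.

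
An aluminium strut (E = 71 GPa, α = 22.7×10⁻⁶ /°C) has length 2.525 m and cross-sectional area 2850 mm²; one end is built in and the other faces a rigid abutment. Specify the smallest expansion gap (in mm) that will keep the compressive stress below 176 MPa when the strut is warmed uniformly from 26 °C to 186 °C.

g ≈ 2.91 mm

Free expansion if unrestrained: δ_free = αΔT L = 22.7×10⁻⁶ × 160 × 2525 = 9.171 mm.
A stress of 176 MPa corresponds to the wall pushing the strut back by σL/E = 176×2525/(71×10³) = 6.259 mm.
The gap must absorb the remainder: g_min = 9.171 − 6.259 = 2.912 mm.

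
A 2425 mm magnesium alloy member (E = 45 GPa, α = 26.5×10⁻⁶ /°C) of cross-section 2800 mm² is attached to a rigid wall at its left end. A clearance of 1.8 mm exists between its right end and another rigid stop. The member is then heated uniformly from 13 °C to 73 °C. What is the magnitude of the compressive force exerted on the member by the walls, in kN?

P ≈ 107 kN

Unrestrained expansion: δ_free = αΔT L = 26.5×10⁻⁶ × 60 × 2425 = 3.856 mm.
After closing the 1.8 mm clearance, 3.856 − 1.8 = 2.056 mm of expansion remains to be suppressed by the wall.
That suppressed elongation corresponds to σ = E·Δ/L = 45×10³ × 2.056/2425 = 38.15 MPa.
P = σA = 38.15 × 2800 = 106.8 kN.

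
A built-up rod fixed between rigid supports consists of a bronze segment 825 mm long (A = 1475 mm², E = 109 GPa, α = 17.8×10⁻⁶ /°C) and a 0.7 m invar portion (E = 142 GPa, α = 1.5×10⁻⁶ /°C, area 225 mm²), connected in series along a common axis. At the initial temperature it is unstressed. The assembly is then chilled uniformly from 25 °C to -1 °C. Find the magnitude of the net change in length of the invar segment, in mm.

|ΔL| ≈ 0.304 mm

If the supports were absent, the total length change would be Σ αᵢΔT Lᵢ = 17.8×10⁻⁶×26×825 + 1.5×10⁻⁶×26×700 = 0.4091 mm.
The rigid supports impose zero overall length change; the single axial force P common to all segments must satisfy P Σ Lᵢ/(AᵢEᵢ) = δ_free.
Σ Lᵢ/(AᵢEᵢ) = 825/(1475×109×10³) + 700/(225×142×10³) = 2.704×10⁻⁵ mm/N.
Hence P = δ_free / Σ(L/AE) = 0.4091/2.704×10⁻⁵ = 15.13 kN (tensile).
For the invar segment, free thermal change = 1.5×10⁻⁶×26×700 = 0.0273 mm and elastic change from P = 15130×700/(225×142×10³) = 0.3315 mm; these oppose, so the net change is 0.304 mm (segment lengthens).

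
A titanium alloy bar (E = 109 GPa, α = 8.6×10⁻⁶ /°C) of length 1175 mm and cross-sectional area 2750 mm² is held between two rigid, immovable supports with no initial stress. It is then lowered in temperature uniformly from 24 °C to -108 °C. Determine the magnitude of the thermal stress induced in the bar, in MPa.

The supports are rigid, so the total axial strain is zero. The restrained thermal strain is ε = αΔT = 8.6×10⁻⁶ × 132 = 1135.2×10⁻⁶.
Hence σ = E·αΔT = 109×10³ × 1135.2×10⁻⁶ = 123.7 MPa, tensile.

σ ≈ 124 MPa (tensile)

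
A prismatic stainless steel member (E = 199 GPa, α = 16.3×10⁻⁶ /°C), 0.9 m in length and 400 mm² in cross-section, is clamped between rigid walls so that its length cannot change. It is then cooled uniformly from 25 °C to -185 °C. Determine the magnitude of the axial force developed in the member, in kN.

P ≈ 272 kN (tensile)

The ends cannot move, so σ = EαΔT = 199×10³ × 16.3×10⁻⁶ × 210 = 681.2 MPa.
P = AEαΔT = 400 × 199×10³ × 16.3×10⁻⁶ × 210 = 272.5 kN (tensile).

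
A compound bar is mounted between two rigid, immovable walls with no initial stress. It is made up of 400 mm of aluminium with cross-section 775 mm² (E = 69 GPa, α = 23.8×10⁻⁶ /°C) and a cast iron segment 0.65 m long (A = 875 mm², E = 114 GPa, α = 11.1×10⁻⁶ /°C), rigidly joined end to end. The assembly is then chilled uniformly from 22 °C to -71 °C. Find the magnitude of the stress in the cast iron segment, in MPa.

Free thermal contraction of the whole bar: Σ αᵢΔT Lᵢ = 23.8×10⁻⁶×93×400 + 11.1×10⁻⁶×93×650 = 1.556 mm.
The rigid supports impose zero overall length change; the single axial force P common to all segments must satisfy P Σ Lᵢ/(AᵢEᵢ) = δ_free.
Σ Lᵢ/(AᵢEᵢ) = 400/(775×69×10³) + 650/(875×114×10³) = 1.4×10⁻⁵ mm/N.
Hence P = δ_free / Σ(L/AE) = 1.556/1.4×10⁻⁵ = 111.2 kN (tensile).
σ_{cast iron} = P / A = 111200 / 875 = 127.1 MPa.

σ ≈ 127 MPa (tensile)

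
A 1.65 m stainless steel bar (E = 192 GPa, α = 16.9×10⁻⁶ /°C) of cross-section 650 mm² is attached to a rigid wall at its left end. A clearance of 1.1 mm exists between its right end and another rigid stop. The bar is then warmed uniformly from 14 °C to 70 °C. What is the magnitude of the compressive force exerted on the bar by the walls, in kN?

If the wall were absent the bar would grow by αΔT L = 16.9×10⁻⁶ × 56 × 1650 = 1.562 mm.
The gap closes (δ_free > 1.1 mm) and the wall then resists a further 1.562 − 1.1 = 0.4616 mm of expansion.
Compatibility: PL/(AE) = 0.4616 mm, so σ = P/A = E × (0.4616/1650) = 53.71 MPa.
Force on the wall = σA = 53.71 × 650 mm² = 34.91 kN.

P ≈ 34.9 kN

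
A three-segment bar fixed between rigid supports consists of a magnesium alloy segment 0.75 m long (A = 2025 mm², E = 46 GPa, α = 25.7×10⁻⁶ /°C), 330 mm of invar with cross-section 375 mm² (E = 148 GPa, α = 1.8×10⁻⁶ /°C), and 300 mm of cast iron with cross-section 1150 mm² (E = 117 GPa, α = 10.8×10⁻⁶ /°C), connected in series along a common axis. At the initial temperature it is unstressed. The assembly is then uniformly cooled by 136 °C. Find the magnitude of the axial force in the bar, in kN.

Free thermal contraction of the whole bar: Σ αᵢΔT Lᵢ = 25.7×10⁻⁶×136×750 + 1.8×10⁻⁶×136×330 + 10.8×10⁻⁶×136×300 = 3.143 mm.
The walls prevent any net length change, so an axial force P (same in every segment) develops. Compatibility: P · Σ Lᵢ/(AᵢEᵢ) = δ_free.
The series flexibility is Σ Lᵢ/(AᵢEᵢ) = 750/(2025×46×10³) + 330/(375×148×10³) + 300/(1150×117×10³) = 1.623×10⁻⁵ mm/N.
Hence P = δ_free / Σ(L/AE) = 3.143/1.623×10⁻⁵ = 193.7 kN (tensile).

P ≈ 194 kN (tensile)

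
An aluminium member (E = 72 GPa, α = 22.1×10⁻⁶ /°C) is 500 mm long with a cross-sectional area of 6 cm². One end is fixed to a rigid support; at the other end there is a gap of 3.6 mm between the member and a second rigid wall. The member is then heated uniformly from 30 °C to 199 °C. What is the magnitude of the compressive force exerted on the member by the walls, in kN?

Unrestrained expansion: δ_free = αΔT L = 22.1×10⁻⁶ × 169 × 500 = 1.867 mm.
Since δ_free = 1.87 mm is less than the 3.6 mm gap, the member never touches the wall. No axial force develops.

P ≈ 0 kN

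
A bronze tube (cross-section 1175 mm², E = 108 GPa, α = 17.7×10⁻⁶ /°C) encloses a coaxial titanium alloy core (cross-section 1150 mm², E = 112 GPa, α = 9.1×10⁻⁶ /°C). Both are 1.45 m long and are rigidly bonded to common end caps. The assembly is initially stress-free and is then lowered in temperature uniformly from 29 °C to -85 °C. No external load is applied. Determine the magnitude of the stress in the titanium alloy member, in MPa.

σ ≈ 54.5 MPa (compressive)

The bronze has the larger α, so on cooling it would change length more than the titanium alloy if both were free. The rigid plates force a common final length, so the bronze is put into tension and the titanium alloy into compression, with equal and opposite forces P (no external load).
Setting the final lengths equal and cancelling L: (α₁ − α₂)ΔT = P/(A₁E₁) + P/(A₂E₂).
|α₁ − α₂|·ΔT = 8.6×10⁻⁶ × 114 = 0.0009804.
1/(A₁E₁) + 1/(A₂E₂) = 1/(1175×108×10³) + 1/(1150×112×10³) = 1.564×10⁻⁸ N⁻¹.
So P = 0.0009804 / 1.564×10⁻⁸ = 62.67 kN.
σ_{titanium alloy} = P/A₂ = 62670/1150 = 54.49 MPa, compressive.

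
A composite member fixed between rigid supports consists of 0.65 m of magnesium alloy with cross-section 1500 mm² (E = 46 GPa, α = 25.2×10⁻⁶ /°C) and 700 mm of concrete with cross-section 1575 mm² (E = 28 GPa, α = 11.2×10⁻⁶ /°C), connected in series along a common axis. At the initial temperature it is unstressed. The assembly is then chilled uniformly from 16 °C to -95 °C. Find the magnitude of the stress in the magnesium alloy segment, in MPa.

σ ≈ 70.9 MPa (tensile)

With the walls removed the bar would change length by δ_free = Σ αᵢΔT Lᵢ = 25.2×10⁻⁶×111×650 + 11.2×10⁻⁶×111×700 = 2.688 mm.
Since the ends are fixed, an axial force P builds up, equal in every segment, with P · Σ Lᵢ/(AᵢEᵢ) = δ_free.
Σ Lᵢ/(AᵢEᵢ) = 650/(1500×46×10³) + 700/(1575×28×10³) = 2.529×10⁻⁵ mm/N.
P = 2.688 / 2.529×10⁻⁵ = 106300 N = 106.3 kN, tensile.
σ_{magnesium alloy} = P / A = 106300 / 1500 = 70.86 MPa.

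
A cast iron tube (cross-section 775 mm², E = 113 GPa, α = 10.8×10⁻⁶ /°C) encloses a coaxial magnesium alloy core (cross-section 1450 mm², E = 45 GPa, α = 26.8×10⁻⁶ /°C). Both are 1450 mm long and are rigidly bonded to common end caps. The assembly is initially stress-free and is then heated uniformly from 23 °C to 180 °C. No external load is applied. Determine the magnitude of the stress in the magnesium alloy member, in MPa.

The magnesium alloy has the larger α, so on heating it would change length more than the cast iron if both were free. The rigid plates force a common final length, so the magnesium alloy is put into compression and the cast iron into tension, with equal and opposite forces P (no external load).
Setting the final lengths equal and cancelling L: (α₁ − α₂)ΔT = P/(A₁E₁) + P/(A₂E₂).
|α₁ − α₂|·ΔT = 16×10⁻⁶ × 157 = 0.002512.
1/(A₁E₁) + 1/(A₂E₂) = 1/(775×113×10³) + 1/(1450×45×10³) = 2.674×10⁻⁸ N⁻¹.
So P = 0.002512 / 2.674×10⁻⁸ = 93.93 kN.
σ_{magnesium alloy} = P/A₂ = 93930/1450 = 64.78 MPa, compressive.

σ ≈ 64.8 MPa (compressive)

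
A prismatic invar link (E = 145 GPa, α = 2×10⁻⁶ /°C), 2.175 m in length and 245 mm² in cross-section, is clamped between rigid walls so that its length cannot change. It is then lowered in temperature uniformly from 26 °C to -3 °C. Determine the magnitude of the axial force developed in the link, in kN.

P ≈ 2.06 kN (tensile)

The ends cannot move, so σ = EαΔT = 145×10³ × 2×10⁻⁶ × 29 = 8.41 MPa.
Axial force P = σA = 8.41 × 245 = 2060 N = 2.06 kN, tensile.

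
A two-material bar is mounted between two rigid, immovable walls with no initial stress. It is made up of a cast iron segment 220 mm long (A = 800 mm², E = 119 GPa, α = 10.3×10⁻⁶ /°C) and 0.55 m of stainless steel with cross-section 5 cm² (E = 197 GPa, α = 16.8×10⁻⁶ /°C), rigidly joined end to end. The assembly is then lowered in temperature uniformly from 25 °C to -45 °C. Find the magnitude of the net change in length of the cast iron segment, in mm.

With the walls removed the bar would change length by δ_free = Σ αᵢΔT Lᵢ = 10.3×10⁻⁶×70×220 + 16.8×10⁻⁶×70×550 = 0.8054 mm.
Since the ends are fixed, an axial force P builds up, equal in every segment, with P · Σ Lᵢ/(AᵢEᵢ) = δ_free.
The series flexibility is Σ Lᵢ/(AᵢEᵢ) = 220/(800×119×10³) + 550/(500×197×10³) = 7.895×10⁻⁶ mm/N.
Hence P = δ_free / Σ(L/AE) = 0.8054/7.895×10⁻⁶ = 102 kN (tensile).
For the cast iron segment, free thermal change = 10.3×10⁻⁶×70×220 = 0.1586 mm and elastic change from P = 102000×220/(800×119×10³) = 0.2358 mm; these oppose, so the net change is 0.0771 mm (segment lengthens).

|ΔL| ≈ 0.0771 mm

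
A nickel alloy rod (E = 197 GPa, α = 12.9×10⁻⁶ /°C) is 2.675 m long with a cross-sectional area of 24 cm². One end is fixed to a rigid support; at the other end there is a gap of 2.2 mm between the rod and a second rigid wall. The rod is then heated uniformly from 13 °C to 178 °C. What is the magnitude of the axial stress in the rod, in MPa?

If the wall were absent the rod would grow by αΔT L = 12.9×10⁻⁶ × 165 × 2675 = 5.694 mm.
After closing the 2.2 mm clearance, 5.694 − 2.2 = 3.494 mm of expansion remains to be suppressed by the wall.
So σ = E(δ_free − g)/L = 197×10³ × 3.494/2675 = 257.3 MPa.

σ ≈ 257 MPa (compressive)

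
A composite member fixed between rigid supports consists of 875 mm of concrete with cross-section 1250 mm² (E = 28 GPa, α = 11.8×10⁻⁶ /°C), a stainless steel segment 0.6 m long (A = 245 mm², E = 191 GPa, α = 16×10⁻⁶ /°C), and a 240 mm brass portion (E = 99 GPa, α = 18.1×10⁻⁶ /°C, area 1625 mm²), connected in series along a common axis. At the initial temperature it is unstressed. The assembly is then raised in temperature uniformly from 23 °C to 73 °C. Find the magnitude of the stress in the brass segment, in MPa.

If the supports were absent, the total length change would be Σ αᵢΔT Lᵢ = 11.8×10⁻⁶×50×875 + 16×10⁻⁶×50×600 + 18.1×10⁻⁶×50×240 = 1.213 mm.
Since the ends are fixed, an axial force P builds up, equal in every segment, with P · Σ Lᵢ/(AᵢEᵢ) = δ_free.
The series flexibility is Σ Lᵢ/(AᵢEᵢ) = 875/(1250×28×10³) + 600/(245×191×10³) + 240/(1625×99×10³) = 3.931×10⁻⁵ mm/N.
Hence P = δ_free / Σ(L/AE) = 1.213/3.931×10⁻⁵ = 30.87 kN (compressive).
σ_{brass} = P / A = 30870 / 1625 = 18.99 MPa.

σ ≈ 19 MPa (compressive)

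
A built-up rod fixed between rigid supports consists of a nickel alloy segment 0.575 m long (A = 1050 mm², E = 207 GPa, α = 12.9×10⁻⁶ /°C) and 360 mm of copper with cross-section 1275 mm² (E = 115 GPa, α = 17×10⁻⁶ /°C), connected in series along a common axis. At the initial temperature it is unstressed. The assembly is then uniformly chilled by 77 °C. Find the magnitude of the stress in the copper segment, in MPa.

σ ≈ 160 MPa (tensile)

If the supports were absent, the total length change would be Σ αᵢΔT Lᵢ = 12.9×10⁻⁶×77×575 + 17×10⁻⁶×77×360 = 1.042 mm.
Since the ends are fixed, an axial force P builds up, equal in every segment, with P · Σ Lᵢ/(AᵢEᵢ) = δ_free.
The series flexibility is Σ Lᵢ/(AᵢEᵢ) = 575/(1050×207×10³) + 360/(1275×115×10³) = 5.101×10⁻⁶ mm/N.
So P = 1.042 / 5.101×10⁻⁶ = 204.4 kN, tensile.
σ_{copper} = P / A = 204400 / 1275 = 160.3 MPa.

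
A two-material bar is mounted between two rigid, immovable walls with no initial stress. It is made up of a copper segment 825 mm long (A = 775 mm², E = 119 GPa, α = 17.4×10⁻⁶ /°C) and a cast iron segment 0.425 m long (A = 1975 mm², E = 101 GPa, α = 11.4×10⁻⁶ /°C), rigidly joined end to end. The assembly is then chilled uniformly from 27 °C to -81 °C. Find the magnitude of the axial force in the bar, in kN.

With the walls removed the bar would change length by δ_free = Σ αᵢΔT Lᵢ = 17.4×10⁻⁶×108×825 + 11.4×10⁻⁶×108×425 = 2.074 mm.
The rigid supports impose zero overall length change; the single axial force P common to all segments must satisfy P Σ Lᵢ/(AᵢEᵢ) = δ_free.
The series flexibility is Σ Lᵢ/(AᵢEᵢ) = 825/(775×119×10³) + 425/(1975×101×10³) = 1.108×10⁻⁵ mm/N.
Hence P = δ_free / Σ(L/AE) = 2.074/1.108×10⁻⁵ = 187.2 kN (tensile).

P ≈ 187 kN (tensile)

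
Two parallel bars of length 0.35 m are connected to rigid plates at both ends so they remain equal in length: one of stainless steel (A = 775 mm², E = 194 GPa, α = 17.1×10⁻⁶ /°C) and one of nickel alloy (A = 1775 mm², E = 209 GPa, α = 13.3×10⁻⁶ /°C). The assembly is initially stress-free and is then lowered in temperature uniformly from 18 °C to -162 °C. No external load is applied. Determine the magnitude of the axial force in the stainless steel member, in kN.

The stainless steel has the larger α, so on cooling it would change length more than the nickel alloy if both were free. The rigid plates force a common final length, so the stainless steel is put into tension and the nickel alloy into compression, with equal and opposite forces P (no external load).
Equating the net (thermal + elastic) strains gives |α₁ − α₂|·ΔT = P·[1/(A₁E₁) + 1/(A₂E₂)].
|α₁ − α₂|·ΔT = 3.8×10⁻⁶ × 180 = 0.000684.
1/(A₁E₁) + 1/(A₂E₂) = 1/(775×194×10³) + 1/(1775×209×10³) = 9.347×10⁻⁹ N⁻¹.
P = 0.000684 / 9.347×10⁻⁹ = 73180 N = 73.18 kN.

P ≈ 73.2 kN (tensile in the stainless steel)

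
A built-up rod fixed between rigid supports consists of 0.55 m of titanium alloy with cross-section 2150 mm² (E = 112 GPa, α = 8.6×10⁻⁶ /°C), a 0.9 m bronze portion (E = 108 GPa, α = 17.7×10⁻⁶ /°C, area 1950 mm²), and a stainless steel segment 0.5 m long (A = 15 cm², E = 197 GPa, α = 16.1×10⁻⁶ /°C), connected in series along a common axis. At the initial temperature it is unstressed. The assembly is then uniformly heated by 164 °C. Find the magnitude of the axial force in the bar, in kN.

If the supports were absent, the total length change would be Σ αᵢΔT Lᵢ = 8.6×10⁻⁶×164×550 + 17.7×10⁻⁶×164×900 + 16.1×10⁻⁶×164×500 = 4.708 mm.
The rigid supports impose zero overall length change; the single axial force P common to all segments must satisfy P Σ Lᵢ/(AᵢEᵢ) = δ_free.
The series flexibility is Σ Lᵢ/(AᵢEᵢ) = 550/(2150×112×10³) + 900/(1950×108×10³) + 500/(1500×197×10³) = 8.25×10⁻⁶ mm/N.
P = 4.708 / 8.25×10⁻⁶ = 570700 N = 570.7 kN, compressive.

P ≈ 571 kN (compressive)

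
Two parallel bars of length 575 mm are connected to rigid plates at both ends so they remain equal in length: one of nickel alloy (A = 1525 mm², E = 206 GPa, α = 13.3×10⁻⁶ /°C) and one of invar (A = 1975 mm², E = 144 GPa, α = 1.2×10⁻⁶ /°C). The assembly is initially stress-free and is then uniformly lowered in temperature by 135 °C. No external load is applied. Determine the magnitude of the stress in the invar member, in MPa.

Both members must finish at the same length. With the larger α, the nickel alloy tends to over-contract; the plates restrain it, putting the nickel alloy in tension and the invar in compression. With no external load the two internal forces are equal and opposite, magnitude P.
Compatibility of the two members (thermal + elastic change equal): (α₁ − α₂)ΔT = P·[1/(A₁E₁) + 1/(A₂E₂)].
|α₁ − α₂|·ΔT = 12.1×10⁻⁶ × 135 = 0.001634.
1/(A₁E₁) + 1/(A₂E₂) = 1/(1525×206×10³) + 1/(1975×144×10³) = 6.699×10⁻⁹ N⁻¹.
So P = 0.001634 / 6.699×10⁻⁹ = 243.8 kN.
σ_{invar} = P/A₂ = 243800/1975 = 123.5 MPa, compressive.

σ ≈ 123 MPa (compressive)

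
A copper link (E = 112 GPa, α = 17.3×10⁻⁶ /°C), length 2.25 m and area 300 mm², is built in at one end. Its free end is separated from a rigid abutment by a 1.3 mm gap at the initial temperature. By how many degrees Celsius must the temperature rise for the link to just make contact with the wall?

The gap closes when αΔT L = 1.3 mm, since the link is still unstressed at that instant.
So ΔT = g/(αL) = 1.3/(17.3×10⁻⁶ × 2250) = 33.4 °C.

ΔT ≈ 33.4 °C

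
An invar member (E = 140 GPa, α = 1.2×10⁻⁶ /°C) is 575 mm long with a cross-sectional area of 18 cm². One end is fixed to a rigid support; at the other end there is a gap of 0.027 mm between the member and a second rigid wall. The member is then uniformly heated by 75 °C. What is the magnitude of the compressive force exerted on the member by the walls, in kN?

Free thermal elongation = αΔT L = 1.2×10⁻⁶ × 75 × 575 = 0.05175 mm.
After closing the 0.027 mm clearance, 0.05175 − 0.027 = 0.02475 mm of expansion remains to be suppressed by the wall.
So σ = E(δ_free − g)/L = 140×10³ × 0.02475/575 = 6.026 MPa.
Force on the wall = σA = 6.026 × 1800 mm² = 10.85 kN.

P ≈ 10.8 kN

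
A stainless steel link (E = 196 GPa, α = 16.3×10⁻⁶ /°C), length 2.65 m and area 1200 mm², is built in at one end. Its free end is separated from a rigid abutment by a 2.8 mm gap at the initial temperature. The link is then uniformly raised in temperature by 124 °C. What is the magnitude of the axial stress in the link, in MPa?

σ ≈ 189 MPa (compressive)

If the wall were absent the link would grow by αΔT L = 16.3×10⁻⁶ × 124 × 2650 = 5.356 mm.
This exceeds the 2.8 mm gap, so the wall pushes back. The portion of expansion that must be recovered elastically is δ_free − gap = 5.356 − 2.8 = 2.556 mm.
That suppressed elongation corresponds to σ = E·Δ/L = 196×10³ × 2.556/2650 = 189.1 MPa.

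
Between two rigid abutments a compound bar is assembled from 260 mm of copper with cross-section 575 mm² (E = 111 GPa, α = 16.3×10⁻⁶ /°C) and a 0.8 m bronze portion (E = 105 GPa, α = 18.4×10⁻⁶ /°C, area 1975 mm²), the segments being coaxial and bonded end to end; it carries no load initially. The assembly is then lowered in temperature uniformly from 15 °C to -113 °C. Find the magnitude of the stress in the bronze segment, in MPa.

σ ≈ 155 MPa (tensile)

If the supports were absent, the total length change would be Σ αᵢΔT Lᵢ = 16.3×10⁻⁶×128×260 + 18.4×10⁻⁶×128×800 = 2.427 mm.
The walls prevent any net length change, so an axial force P (same in every segment) develops. Compatibility: P · Σ Lᵢ/(AᵢEᵢ) = δ_free.
Σ Lᵢ/(AᵢEᵢ) = 260/(575×111×10³) + 800/(1975×105×10³) = 7.931×10⁻⁶ mm/N.
Hence P = δ_free / Σ(L/AE) = 2.427/7.931×10⁻⁶ = 306 kN (tensile).
σ_{bronze} = P / A = 306000 / 1975 = 154.9 MPa.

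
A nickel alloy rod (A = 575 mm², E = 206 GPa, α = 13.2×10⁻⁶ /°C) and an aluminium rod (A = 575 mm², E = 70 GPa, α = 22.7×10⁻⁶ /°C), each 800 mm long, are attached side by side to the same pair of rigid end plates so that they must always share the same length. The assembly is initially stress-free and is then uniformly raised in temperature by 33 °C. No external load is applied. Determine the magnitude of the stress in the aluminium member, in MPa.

Equilibrium of a rigid end plate with no external load gives equal and opposite internal forces ±P in the two members. Since α_{aluminium} > α_{nickel alloy}, heating drives the aluminium into compression and the nickel alloy into tension.
Setting the final lengths equal and cancelling L: (α₁ − α₂)ΔT = P/(A₁E₁) + P/(A₂E₂).
|α₁ − α₂|·ΔT = 9.5×10⁻⁶ × 33 = 0.0003135.
1/(A₁E₁) + 1/(A₂E₂) = 1/(575×206×10³) + 1/(575×70×10³) = 3.329×10⁻⁸ N⁻¹.
So P = 0.0003135 / 3.329×10⁻⁸ = 9.418 kN.
σ_{aluminium} = P/A₂ = 9418/575 = 16.38 MPa, compressive.

σ ≈ 16.4 MPa (compressive)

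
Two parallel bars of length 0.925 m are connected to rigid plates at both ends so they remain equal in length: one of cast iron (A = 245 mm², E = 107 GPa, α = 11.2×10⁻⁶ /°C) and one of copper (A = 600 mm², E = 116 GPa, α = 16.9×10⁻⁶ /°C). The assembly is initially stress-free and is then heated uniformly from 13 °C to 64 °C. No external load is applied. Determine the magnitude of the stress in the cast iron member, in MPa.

Both members must finish at the same length. With the larger α, the copper tends to over-expand; the plates restrain it, putting the copper in compression and the cast iron in tension. With no external load the two internal forces are equal and opposite, magnitude P.
Setting the final lengths equal and cancelling L: (α₁ − α₂)ΔT = P/(A₁E₁) + P/(A₂E₂).
|α₁ − α₂|·ΔT = 5.7×10⁻⁶ × 51 = 0.0002907.
1/(A₁E₁) + 1/(A₂E₂) = 1/(245×107×10³) + 1/(600×116×10³) = 5.251×10⁻⁸ N⁻¹.
So P = 0.0002907 / 5.251×10⁻⁸ = 5.536 kN.
σ_{cast iron} = P/A₁ = 5536/245 = 22.59 MPa, tensile.

σ ≈ 22.6 MPa (tensile)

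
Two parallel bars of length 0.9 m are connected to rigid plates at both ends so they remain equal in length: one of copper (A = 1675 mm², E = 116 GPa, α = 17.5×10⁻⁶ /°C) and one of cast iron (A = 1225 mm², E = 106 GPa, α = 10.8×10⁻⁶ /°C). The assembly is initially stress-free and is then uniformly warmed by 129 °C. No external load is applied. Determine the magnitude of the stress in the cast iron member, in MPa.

Equilibrium of a rigid end plate with no external load gives equal and opposite internal forces ±P in the two members. Since α_{copper} > α_{cast iron}, heating drives the copper into compression and the cast iron into tension.
Equating the net (thermal + elastic) strains gives |α₁ − α₂|·ΔT = P·[1/(A₁E₁) + 1/(A₂E₂)].
|α₁ − α₂|·ΔT = 6.7×10⁻⁶ × 129 = 0.0008643.
1/(A₁E₁) + 1/(A₂E₂) = 1/(1675×116×10³) + 1/(1225×106×10³) = 1.285×10⁻⁸ N⁻¹.
So P = 0.0008643 / 1.285×10⁻⁸ = 67.27 kN.
σ_{cast iron} = P/A₂ = 67270/1225 = 54.92 MPa, tensile.

σ ≈ 54.9 MPa (tensile)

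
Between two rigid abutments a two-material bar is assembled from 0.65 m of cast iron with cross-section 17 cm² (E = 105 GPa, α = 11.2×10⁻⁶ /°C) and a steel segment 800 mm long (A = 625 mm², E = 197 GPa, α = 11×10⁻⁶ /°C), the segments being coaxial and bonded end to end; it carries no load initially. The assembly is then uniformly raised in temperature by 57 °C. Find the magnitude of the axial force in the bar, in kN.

If the supports were absent, the total length change would be Σ αᵢΔT Lᵢ = 11.2×10⁻⁶×57×650 + 11×10⁻⁶×57×800 = 0.9166 mm.
Since the ends are fixed, an axial force P builds up, equal in every segment, with P · Σ Lᵢ/(AᵢEᵢ) = δ_free.
The series flexibility is Σ Lᵢ/(AᵢEᵢ) = 650/(1700×105×10³) + 800/(625×197×10³) = 1.014×10⁻⁵ mm/N.
P = 0.9166 / 1.014×10⁻⁵ = 90400 N = 90.4 kN, compressive.

P ≈ 90.4 kN (compressive)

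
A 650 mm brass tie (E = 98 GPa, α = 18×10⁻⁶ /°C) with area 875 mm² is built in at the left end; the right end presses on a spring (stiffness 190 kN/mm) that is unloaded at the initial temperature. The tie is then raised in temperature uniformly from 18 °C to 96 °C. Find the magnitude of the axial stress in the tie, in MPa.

If the spring were absent the tie would lengthen by αΔT L = 18×10⁻⁶ × 78 × 650 = 0.9126 mm.
With a force P in the spring, the elastic change of the tie is PL/(AE) and that of the spring is P/k; compatibility requires their sum to equal δ_free.
So P = δ_free / [L/(AE) + 1/k] = 0.9126 / [ 650/(875×98×10³) + 1/(190×10³) ].
P = 0.9126 / 1.284×10⁻⁵ = 71060 N.
σ = P/A = 71060/875 = 81.21 MPa.

σ ≈ 81.2 MPa (compressive)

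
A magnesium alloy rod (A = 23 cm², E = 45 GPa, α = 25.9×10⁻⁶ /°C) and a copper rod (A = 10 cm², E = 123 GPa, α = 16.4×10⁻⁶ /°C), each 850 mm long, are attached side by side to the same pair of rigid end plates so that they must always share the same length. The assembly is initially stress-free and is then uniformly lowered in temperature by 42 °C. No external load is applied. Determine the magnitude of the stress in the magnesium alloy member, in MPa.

Both members must finish at the same length. With the larger α, the magnesium alloy tends to over-contract; the plates restrain it, putting the magnesium alloy in tension and the copper in compression. With no external load the two internal forces are equal and opposite, magnitude P.
Equating the net (thermal + elastic) strains gives |α₁ − α₂|·ΔT = P·[1/(A₁E₁) + 1/(A₂E₂)].
|α₁ − α₂|·ΔT = 9.5×10⁻⁶ × 42 = 0.000399.
1/(A₁E₁) + 1/(A₂E₂) = 1/(2300×45×10³) + 1/(1000×123×10³) = 1.779×10⁻⁸ N⁻¹.
P = 0.000399 / 1.779×10⁻⁸ = 22430 N = 22.43 kN.
σ_{magnesium alloy} = P/A₁ = 22430/2300 = 9.75 MPa, tensile.

σ ≈ 9.75 MPa (tensile)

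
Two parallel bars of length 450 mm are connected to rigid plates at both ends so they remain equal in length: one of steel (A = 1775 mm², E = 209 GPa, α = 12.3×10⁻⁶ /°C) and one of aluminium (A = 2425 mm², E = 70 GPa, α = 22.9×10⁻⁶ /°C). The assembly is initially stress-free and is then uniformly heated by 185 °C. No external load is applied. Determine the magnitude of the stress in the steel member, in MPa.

Equilibrium of a rigid end plate with no external load gives equal and opposite internal forces ±P in the two members. Since α_{aluminium} > α_{steel}, heating drives the aluminium into compression and the steel into tension.
Compatibility of the two members (thermal + elastic change equal): (α₁ − α₂)ΔT = P·[1/(A₁E₁) + 1/(A₂E₂)].
|α₁ − α₂|·ΔT = 10.6×10⁻⁶ × 185 = 0.001961.
1/(A₁E₁) + 1/(A₂E₂) = 1/(1775×209×10³) + 1/(2425×70×10³) = 8.587×10⁻⁹ N⁻¹.
So P = 0.001961 / 8.587×10⁻⁹ = 228.4 kN.
σ_{steel} = P/A₁ = 228400/1775 = 128.7 MPa, tensile.

σ ≈ 129 MPa (tensile)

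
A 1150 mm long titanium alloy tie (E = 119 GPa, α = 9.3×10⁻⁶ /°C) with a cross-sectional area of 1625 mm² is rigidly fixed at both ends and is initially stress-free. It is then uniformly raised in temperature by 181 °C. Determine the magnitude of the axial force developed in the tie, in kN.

P ≈ 326 kN (compressive)

With zero net strain, σ = E·αΔT = 119 GPa × 9.3×10⁻⁶ × 181 = 200.3 MPa.
Axial force P = σA = 200.3 × 1625 = 325500 N = 325.5 kN, compressive.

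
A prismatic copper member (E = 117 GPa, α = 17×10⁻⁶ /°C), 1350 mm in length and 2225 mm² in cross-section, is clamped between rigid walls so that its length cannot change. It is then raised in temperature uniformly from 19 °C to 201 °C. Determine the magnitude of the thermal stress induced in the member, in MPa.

The supports are rigid, so the total axial strain is zero. The restrained thermal strain is ε = αΔT = 17×10⁻⁶ × 182 = 3094×10⁻⁶.
The stress required to suppress this strain is σ = Eε = 117×10³ × 3094×10⁻⁶ = 362 MPa, compressive since the member is trying to expand.

σ ≈ 362 MPa (compressive)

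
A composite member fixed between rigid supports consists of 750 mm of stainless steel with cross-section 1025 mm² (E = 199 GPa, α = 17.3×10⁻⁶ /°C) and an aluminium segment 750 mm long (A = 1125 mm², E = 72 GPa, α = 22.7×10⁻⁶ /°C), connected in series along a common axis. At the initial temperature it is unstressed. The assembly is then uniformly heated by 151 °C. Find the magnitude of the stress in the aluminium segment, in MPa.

Free thermal expansion of the whole bar: Σ αᵢΔT Lᵢ = 17.3×10⁻⁶×151×750 + 22.7×10⁻⁶×151×750 = 4.53 mm.
The walls prevent any net length change, so an axial force P (same in every segment) develops. Compatibility: P · Σ Lᵢ/(AᵢEᵢ) = δ_free.
The series flexibility is Σ Lᵢ/(AᵢEᵢ) = 750/(1025×199×10³) + 750/(1125×72×10³) = 1.294×10⁻⁵ mm/N.
Hence P = δ_free / Σ(L/AE) = 4.53/1.294×10⁻⁵ = 350.2 kN (compressive).
σ_{aluminium} = P / A = 350200 / 1125 = 311.3 MPa.

σ ≈ 311 MPa (compressive)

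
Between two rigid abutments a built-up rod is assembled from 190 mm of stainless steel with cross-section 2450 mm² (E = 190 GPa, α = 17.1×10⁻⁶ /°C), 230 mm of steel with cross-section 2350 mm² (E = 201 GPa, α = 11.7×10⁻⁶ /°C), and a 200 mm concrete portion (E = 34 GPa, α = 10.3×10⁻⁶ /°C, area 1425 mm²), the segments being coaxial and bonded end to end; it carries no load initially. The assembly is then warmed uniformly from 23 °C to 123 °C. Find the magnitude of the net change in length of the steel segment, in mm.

If the supports were absent, the total length change would be Σ αᵢΔT Lᵢ = 17.1×10⁻⁶×100×190 + 11.7×10⁻⁶×100×230 + 10.3×10⁻⁶×100×200 = 0.8 mm.
The walls prevent any net length change, so an axial force P (same in every segment) develops. Compatibility: P · Σ Lᵢ/(AᵢEᵢ) = δ_free.
Σ Lᵢ/(AᵢEᵢ) = 190/(2450×190×10³) + 230/(2350×201×10³) + 200/(1425×34×10³) = 5.023×10⁻⁶ mm/N.
So P = 0.8 / 5.023×10⁻⁶ = 159.3 kN, compressive.
For the steel segment, free thermal change = 11.7×10⁻⁶×100×230 = 0.2691 mm and elastic change from P = 159300×230/(2350×201×10³) = 0.07755 mm; these oppose, so the net change is 0.192 mm (segment lengthens).

|ΔL| ≈ 0.192 mm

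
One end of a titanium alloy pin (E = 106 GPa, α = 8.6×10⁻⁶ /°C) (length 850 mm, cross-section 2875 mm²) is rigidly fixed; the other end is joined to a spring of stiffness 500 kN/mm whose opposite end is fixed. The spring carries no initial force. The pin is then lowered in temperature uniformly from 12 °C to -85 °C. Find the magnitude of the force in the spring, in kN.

P ≈ 148 kN

The unrestrained thermal change is αΔT L = 8.6×10⁻⁶ × 97 × 850 = 0.7091 mm.
With a force P in the spring, the elastic change of the pin is PL/(AE) and that of the spring is P/k; compatibility requires their sum to equal δ_free.
So P = δ_free / [L/(AE) + 1/k] = 0.7091 / [ 850/(2875×106×10³) + 1/(500×10³) ].
P = 0.7091 / 4.789×10⁻⁶ = 148100 N.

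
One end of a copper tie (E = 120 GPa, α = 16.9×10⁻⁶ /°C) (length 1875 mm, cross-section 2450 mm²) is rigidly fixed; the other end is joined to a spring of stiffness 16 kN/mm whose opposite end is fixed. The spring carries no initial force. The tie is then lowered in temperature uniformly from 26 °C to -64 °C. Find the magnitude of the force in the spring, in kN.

P ≈ 41.4 kN

The unrestrained thermal change is αΔT L = 16.9×10⁻⁶ × 90 × 1875 = 2.852 mm.
With a force P in the spring, the elastic change of the tie is PL/(AE) and that of the spring is P/k; compatibility requires their sum to equal δ_free.
P [ L/(AE) + 1/k ] = δ_free → P [ 1875/(2450×120×10³) + 1/(16×10³) ] = 2.852.
P = 2.852 / 6.888×10⁻⁵ = 41400 N.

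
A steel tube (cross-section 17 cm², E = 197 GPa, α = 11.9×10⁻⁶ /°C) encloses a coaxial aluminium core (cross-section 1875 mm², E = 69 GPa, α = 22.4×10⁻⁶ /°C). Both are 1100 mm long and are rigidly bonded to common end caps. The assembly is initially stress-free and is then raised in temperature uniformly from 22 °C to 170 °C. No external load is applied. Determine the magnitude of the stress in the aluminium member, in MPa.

σ ≈ 77.3 MPa (compressive)

The aluminium has the larger α, so on heating it would change length more than the steel if both were free. The rigid plates force a common final length, so the aluminium is put into compression and the steel into tension, with equal and opposite forces P (no external load).
Compatibility of the two members (thermal + elastic change equal): (α₁ − α₂)ΔT = P·[1/(A₁E₁) + 1/(A₂E₂)].
|α₁ − α₂|·ΔT = 10.5×10⁻⁶ × 148 = 0.001554.
1/(A₁E₁) + 1/(A₂E₂) = 1/(1700×197×10³) + 1/(1875×69×10³) = 1.072×10⁻⁸ N⁻¹.
P = 0.001554 / 1.072×10⁻⁸ = 145000 N = 145 kN.
σ_{aluminium} = P/A₂ = 145000/1875 = 77.35 MPa, compressive.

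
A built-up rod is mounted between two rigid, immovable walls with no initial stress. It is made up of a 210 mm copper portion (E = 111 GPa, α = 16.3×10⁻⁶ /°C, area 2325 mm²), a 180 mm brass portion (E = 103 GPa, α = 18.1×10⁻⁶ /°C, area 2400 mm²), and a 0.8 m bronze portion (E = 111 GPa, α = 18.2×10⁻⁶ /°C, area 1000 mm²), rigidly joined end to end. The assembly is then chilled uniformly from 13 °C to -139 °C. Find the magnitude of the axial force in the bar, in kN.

P ≈ 369 kN (tensile)

If the supports were absent, the total length change would be Σ αᵢΔT Lᵢ = 16.3×10⁻⁶×152×210 + 18.1×10⁻⁶×152×180 + 18.2×10⁻⁶×152×800 = 3.229 mm.
The rigid supports impose zero overall length change; the single axial force P common to all segments must satisfy P Σ Lᵢ/(AᵢEᵢ) = δ_free.
Σ Lᵢ/(AᵢEᵢ) = 210/(2325×111×10³) + 180/(2400×103×10³) + 800/(1000×111×10³) = 8.749×10⁻⁶ mm/N.
Hence P = δ_free / Σ(L/AE) = 3.229/8.749×10⁻⁶ = 369 kN (tensile).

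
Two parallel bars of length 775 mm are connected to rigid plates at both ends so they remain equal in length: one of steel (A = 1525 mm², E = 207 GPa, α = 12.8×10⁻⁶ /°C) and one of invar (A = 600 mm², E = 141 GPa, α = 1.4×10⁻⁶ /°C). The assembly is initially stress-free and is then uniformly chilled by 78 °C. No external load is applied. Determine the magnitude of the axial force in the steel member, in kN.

P ≈ 59.3 kN (tensile in the steel)

Both members must finish at the same length. With the larger α, the steel tends to over-contract; the plates restrain it, putting the steel in tension and the invar in compression. With no external load the two internal forces are equal and opposite, magnitude P.
Equating the net (thermal + elastic) strains gives |α₁ − α₂|·ΔT = P·[1/(A₁E₁) + 1/(A₂E₂)].
|α₁ − α₂|·ΔT = 11.4×10⁻⁶ × 78 = 0.0008892.
1/(A₁E₁) + 1/(A₂E₂) = 1/(1525×207×10³) + 1/(600×141×10³) = 1.499×10⁻⁸ N⁻¹.
So P = 0.0008892 / 1.499×10⁻⁸ = 59.33 kN.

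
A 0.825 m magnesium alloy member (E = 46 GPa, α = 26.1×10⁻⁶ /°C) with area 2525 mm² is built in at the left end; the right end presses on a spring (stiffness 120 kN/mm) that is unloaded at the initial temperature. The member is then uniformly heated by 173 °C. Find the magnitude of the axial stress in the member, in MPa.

σ ≈ 95.6 MPa (compressive)

If the spring were absent the member would lengthen by αΔT L = 26.1×10⁻⁶ × 173 × 825 = 3.725 mm.
Let P be the compressive force at the spring. The member shortens elastically by PL/(AE) and the spring compresses by P/k; together these equal δ_free.
So P = δ_free / [L/(AE) + 1/k] = 3.725 / [ 825/(2525×46×10³) + 1/(120×10³) ].
P = 3.725 / 1.544×10⁻⁵ = 241300 N.
σ = P/A = 241300/2525 = 95.57 MPa.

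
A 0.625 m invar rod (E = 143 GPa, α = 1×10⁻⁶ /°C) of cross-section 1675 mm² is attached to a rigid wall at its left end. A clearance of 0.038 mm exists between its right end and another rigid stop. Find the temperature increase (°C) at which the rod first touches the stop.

Contact occurs when the free expansion equals the gap: αΔT L = 0.038 mm.
So ΔT = g/(αL) = 0.038/(1×10⁻⁶ × 625) = 60.8 °C.

ΔT ≈ 60.8 °C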